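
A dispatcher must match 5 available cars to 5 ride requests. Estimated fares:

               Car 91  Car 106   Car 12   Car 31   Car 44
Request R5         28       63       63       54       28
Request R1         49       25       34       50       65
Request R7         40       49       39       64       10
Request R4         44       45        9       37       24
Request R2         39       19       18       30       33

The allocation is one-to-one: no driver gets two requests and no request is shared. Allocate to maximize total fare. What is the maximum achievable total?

Max total: $276

Treat this as an assignment problem: match each driver to one request.
Optimal: Car 91→Request R2 ($39), Car 106→Request R4 ($45), Car 12→Request R5 ($63), Car 31→Request R7 ($64), Car 44→Request R1 ($65) — total 39+45+63+64+65 = $276.
Max-entry greedy (repeatedly take the single best remaining cell) gives $254, worse by 22.
Every other assignment is strictly worse.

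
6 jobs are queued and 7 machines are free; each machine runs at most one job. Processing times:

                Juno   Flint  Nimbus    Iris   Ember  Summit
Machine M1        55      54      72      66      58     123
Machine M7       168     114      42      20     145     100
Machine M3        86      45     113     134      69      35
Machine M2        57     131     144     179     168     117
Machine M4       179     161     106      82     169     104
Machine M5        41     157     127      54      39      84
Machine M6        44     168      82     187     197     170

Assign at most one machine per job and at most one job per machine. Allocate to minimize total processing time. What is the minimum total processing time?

Optimal: Juno→Machine M2 (57 min), Flint→Machine M1 (54 min), Nimbus→Machine M6 (82 min), Iris→Machine M7 (20 min), Ember→Machine M5 (39 min), Summit→Machine M3 (35 min) — total 57+54+82+20+39+35 = 287 min.
Column-greedy (each machine in turn goes to its cheapest remaining job) gives 311 min, worse by 24.
Next-best assignment: Juno→Machine M6, Flint→Machine M1, Nimbus→Machine M7, Iris→Machine M4, Ember→Machine M5, Summit→Machine M3 = 296 min.
Every other assignment is strictly worse.

Minimum total: 287 min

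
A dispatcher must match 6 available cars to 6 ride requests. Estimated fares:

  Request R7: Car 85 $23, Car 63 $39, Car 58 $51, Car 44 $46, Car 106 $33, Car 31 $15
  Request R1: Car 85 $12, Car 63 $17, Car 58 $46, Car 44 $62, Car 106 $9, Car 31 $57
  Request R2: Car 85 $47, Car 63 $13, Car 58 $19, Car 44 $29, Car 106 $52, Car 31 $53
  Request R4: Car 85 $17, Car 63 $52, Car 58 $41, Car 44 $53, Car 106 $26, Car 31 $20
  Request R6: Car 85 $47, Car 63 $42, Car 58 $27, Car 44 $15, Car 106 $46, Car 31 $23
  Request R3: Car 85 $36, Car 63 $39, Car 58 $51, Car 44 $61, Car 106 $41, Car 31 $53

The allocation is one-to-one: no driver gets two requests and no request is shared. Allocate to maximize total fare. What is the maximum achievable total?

Treat this as an assignment problem: match each driver to one request.
Optimal: Car 85→Request R6 ($47), Car 63→Request R4 ($52), Car 58→Request R7 ($51), Car 44→Request R3 ($61), Car 106→Request R2 ($52), Car 31→Request R1 ($57) — total 47+52+51+61+52+57 = $320.
Row-greedy (each driver in turn takes its best remaining request) gives $311, worse by 9.
Swapping Car 85↔Car 31 (Car 85→Request R1 $12, Car 31→Request R6 $23) loses 69.

Max total: $320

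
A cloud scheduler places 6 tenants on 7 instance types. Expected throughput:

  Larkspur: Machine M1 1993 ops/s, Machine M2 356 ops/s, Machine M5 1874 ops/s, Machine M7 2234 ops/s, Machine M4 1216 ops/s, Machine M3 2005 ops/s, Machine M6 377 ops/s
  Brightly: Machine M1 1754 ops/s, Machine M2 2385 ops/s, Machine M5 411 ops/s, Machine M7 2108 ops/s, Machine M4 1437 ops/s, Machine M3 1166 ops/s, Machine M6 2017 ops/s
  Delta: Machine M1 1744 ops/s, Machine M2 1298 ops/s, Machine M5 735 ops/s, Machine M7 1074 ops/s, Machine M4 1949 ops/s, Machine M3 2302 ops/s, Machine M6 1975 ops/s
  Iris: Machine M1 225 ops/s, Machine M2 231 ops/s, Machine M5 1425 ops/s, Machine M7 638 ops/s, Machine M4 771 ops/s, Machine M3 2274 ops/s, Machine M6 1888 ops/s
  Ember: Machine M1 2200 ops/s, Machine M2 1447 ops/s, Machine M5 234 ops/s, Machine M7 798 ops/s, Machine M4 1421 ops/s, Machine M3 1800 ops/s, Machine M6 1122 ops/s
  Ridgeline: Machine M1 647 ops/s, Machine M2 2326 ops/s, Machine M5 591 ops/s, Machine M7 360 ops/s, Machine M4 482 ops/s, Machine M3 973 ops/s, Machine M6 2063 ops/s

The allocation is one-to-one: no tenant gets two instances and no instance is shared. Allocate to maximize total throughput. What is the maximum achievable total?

Optimal: Larkspur→Machine M7 (2234 ops/s), Brightly→Machine M2 (2385 ops/s), Delta→Machine M4 (1949 ops/s), Iris→Machine M3 (2274 ops/s), Ember→Machine M1 (2200 ops/s), Ridgeline→Machine M6 (2063 ops/s) — total 2234+2385+1949+2274+2200+2063 = 13105 ops/s.
Max-entry greedy (repeatedly take the single best remaining cell) gives 12609 ops/s, worse by 496.
Next-best assignment: Larkspur→Machine M7, Brightly→Machine M6, Delta→Machine M4, Iris→Machine M3, Ember→Machine M1, Ridgeline→Machine M2 = 13000 ops/s.

Maximum total: 13105 ops/s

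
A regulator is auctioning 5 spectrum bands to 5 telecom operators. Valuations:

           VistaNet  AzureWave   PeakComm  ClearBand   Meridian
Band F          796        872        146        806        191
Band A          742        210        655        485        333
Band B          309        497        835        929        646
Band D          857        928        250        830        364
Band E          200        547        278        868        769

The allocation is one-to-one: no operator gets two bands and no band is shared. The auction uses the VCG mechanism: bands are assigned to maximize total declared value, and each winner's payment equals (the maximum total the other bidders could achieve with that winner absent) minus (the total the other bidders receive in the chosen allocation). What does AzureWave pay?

AzureWave pays $57M.

Efficient allocation: VistaNet→Band D ($857M), AzureWave→Band F ($872M), PeakComm→Band A ($655M), ClearBand→Band B ($929M), Meridian→Band E ($769M); total welfare W = $4082M.
AzureWave receives Band F at value $872M, so the others get W − 872 = $3210M.
Without AzureWave: best allocation of the remaining 4 bidders over all 5 bands is VistaNet→Band D ($857M), PeakComm→Band B ($835M), ClearBand→Band F ($806M), Meridian→Band E ($769M), total $3267M.
VCG payment = (others' best without AzureWave) − (others' welfare with AzureWave) = 3267 − 3210 = $57M.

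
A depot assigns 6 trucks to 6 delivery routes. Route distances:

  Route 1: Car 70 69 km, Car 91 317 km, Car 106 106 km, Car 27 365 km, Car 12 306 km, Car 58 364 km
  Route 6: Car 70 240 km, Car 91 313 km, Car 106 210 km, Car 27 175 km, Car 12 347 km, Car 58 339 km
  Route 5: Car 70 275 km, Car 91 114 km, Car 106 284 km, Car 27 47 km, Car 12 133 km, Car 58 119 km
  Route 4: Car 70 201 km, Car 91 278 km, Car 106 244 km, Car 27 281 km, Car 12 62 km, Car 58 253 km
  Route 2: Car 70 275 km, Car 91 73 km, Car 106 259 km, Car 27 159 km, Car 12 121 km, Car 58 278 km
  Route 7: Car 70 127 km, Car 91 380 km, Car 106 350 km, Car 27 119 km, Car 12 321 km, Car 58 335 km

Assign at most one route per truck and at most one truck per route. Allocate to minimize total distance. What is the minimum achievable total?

Treat this as an assignment problem: match each truck to one route.
Optimal: Car 70→Route 1 (69 km), Car 91→Route 2 (73 km), Car 106→Route 6 (210 km), Car 27→Route 7 (119 km), Car 12→Route 4 (62 km), Car 58→Route 5 (119 km) — total 69+73+210+119+62+119 = 652 km.
Row-greedy (each truck in turn takes its cheapest remaining route) gives 796 km, worse by 144.
No other one-to-one assignment undercuts 652 km.

Minimum total: 652 km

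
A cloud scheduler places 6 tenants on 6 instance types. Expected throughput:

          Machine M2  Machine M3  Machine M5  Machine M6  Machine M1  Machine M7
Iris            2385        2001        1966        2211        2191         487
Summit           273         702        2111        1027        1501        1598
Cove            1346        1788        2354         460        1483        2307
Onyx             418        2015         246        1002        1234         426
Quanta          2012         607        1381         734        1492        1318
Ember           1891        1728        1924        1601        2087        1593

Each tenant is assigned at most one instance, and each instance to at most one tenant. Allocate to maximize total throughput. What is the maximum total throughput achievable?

Optimal: Iris→Machine M6 (2211 ops/s), Summit→Machine M5 (2111 ops/s), Cove→Machine M7 (2307 ops/s), Onyx→Machine M3 (2015 ops/s), Quanta→Machine M2 (2012 ops/s), Ember→Machine M1 (2087 ops/s) — total 2211+2111+2307+2015+2012+2087 = 12743 ops/s.
Next-best assignment: Iris→Machine M6, Summit→Machine M7, Cove→Machine M5, Onyx→Machine M3, Quanta→Machine M2, Ember→Machine M1 = 12277 ops/s.
Every other assignment is strictly worse.

Maximum total: 12743 ops/s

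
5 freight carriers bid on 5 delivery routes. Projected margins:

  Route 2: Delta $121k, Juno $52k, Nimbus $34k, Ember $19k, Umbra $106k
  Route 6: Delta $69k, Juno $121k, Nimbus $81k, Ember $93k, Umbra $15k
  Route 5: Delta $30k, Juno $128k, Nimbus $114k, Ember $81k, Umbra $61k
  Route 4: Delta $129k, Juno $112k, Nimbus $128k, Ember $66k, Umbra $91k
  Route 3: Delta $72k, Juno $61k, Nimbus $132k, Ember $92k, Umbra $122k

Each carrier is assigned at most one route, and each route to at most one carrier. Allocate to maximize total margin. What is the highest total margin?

Optimal: Delta→Route 2 ($121k), Juno→Route 5 ($128k), Nimbus→Route 4 ($128k), Ember→Route 6 ($93k), Umbra→Route 3 ($122k) — total 121+128+128+93+122 = $592k.
Column-greedy (each route in turn goes to its best remaining carrier) gives $539k, worse by 53.
No other one-to-one assignment exceeds $592k.

Maximum total: $592k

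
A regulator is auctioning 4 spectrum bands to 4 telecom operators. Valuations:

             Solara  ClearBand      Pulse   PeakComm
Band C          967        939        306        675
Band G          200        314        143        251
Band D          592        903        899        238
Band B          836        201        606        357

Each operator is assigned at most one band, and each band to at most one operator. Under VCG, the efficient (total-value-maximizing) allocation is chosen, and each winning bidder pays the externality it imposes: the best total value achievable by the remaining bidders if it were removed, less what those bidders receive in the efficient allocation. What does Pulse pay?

Pulse pays $388M.

Efficient allocation: Solara→Band B ($836M), ClearBand→Band C ($939M), Pulse→Band D ($899M), PeakComm→Band G ($251M); total welfare W = $2925M.
Pulse receives Band D at value $899M, so the others get W − 899 = $2026M.
Without Pulse: best allocation of the remaining 3 bidders over all 4 bands is Solara→Band B ($836M), ClearBand→Band D ($903M), PeakComm→Band C ($675M), total $2414M.
VCG payment = (others' best without Pulse) − (others' welfare with Pulse) = 2414 − 2026 = $388M.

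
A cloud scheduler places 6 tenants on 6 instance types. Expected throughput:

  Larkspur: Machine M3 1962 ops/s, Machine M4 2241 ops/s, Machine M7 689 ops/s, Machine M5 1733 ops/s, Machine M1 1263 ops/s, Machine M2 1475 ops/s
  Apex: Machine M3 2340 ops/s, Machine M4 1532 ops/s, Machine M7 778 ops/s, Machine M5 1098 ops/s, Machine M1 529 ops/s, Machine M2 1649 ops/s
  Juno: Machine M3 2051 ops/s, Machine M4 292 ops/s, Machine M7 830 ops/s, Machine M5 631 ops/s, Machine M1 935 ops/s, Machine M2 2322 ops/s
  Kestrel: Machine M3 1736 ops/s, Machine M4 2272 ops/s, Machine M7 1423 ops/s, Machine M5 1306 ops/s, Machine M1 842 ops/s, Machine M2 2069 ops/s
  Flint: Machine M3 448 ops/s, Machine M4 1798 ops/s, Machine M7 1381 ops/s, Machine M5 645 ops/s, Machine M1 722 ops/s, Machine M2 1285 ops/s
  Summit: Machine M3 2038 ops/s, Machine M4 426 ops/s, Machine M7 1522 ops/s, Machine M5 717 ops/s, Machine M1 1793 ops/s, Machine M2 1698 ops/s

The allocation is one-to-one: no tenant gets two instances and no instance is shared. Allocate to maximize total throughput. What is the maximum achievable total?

Treat this as an assignment problem: match each tenant to one instance.
Optimal: Larkspur→Machine M5 (1733 ops/s), Apex→Machine M3 (2340 ops/s), Juno→Machine M2 (2322 ops/s), Kestrel→Machine M4 (2272 ops/s), Flint→Machine M7 (1381 ops/s), Summit→Machine M1 (1793 ops/s) — total 1733+2340+2322+2272+1381+1793 = 11841 ops/s.
Row-greedy (each tenant in turn takes its best remaining instance) gives 9765 ops/s, worse by 2076.
Every other assignment is strictly worse.

Maximum total: 11841 ops/s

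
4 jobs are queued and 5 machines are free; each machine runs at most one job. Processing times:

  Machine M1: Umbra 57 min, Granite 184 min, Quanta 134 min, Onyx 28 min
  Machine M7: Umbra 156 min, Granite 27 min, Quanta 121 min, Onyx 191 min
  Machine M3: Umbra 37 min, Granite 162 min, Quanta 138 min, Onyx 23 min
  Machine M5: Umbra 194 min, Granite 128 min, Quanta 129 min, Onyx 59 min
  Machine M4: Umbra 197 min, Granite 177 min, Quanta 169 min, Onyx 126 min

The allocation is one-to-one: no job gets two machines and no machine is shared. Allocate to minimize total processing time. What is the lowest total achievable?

Min total: 221 min

Optimal: Umbra→Machine M3 (37 min), Granite→Machine M7 (27 min), Quanta→Machine M5 (129 min), Onyx→Machine M1 (28 min) — total 37+27+129+28 = 221 min.
Min-entry greedy (repeatedly take the single cheapest remaining cell) gives 236 min, worse by 15.
Swapping Quanta↔Umbra (Quanta→Machine M3 138 min, Umbra→Machine M5 194 min) adds 166.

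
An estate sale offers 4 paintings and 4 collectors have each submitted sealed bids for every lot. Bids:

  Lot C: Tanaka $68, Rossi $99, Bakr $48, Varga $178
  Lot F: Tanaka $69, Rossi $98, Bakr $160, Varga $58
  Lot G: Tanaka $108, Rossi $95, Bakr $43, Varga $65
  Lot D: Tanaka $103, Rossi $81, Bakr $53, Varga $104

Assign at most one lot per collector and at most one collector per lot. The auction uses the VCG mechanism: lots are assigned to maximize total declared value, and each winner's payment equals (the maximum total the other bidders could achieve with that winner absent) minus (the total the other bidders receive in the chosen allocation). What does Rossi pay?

Efficient allocation: Tanaka→Lot D ($103), Rossi→Lot G ($95), Bakr→Lot F ($160), Varga→Lot C ($178); total welfare W = $536.
Rossi receives Lot G at value $95, so the others get W − 95 = $441.
Without Rossi: best allocation of the remaining 3 bidders over all 4 lots is Tanaka→Lot G ($108), Bakr→Lot F ($160), Varga→Lot C ($178), total $446.
VCG payment = (others' best without Rossi) − (others' welfare with Rossi) = 446 − 441 = $5.

Rossi pays $5.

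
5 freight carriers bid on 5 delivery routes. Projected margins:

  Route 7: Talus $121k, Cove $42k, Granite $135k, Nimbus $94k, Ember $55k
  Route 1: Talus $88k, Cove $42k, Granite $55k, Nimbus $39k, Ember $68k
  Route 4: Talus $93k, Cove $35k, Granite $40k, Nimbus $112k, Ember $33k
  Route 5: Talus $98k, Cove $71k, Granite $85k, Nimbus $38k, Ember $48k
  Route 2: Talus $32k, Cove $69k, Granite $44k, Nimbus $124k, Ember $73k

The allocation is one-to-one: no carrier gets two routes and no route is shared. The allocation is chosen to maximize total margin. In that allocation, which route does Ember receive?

Ember receives Route 1.

Optimal: Talus→Route 4 ($93k), Cove→Route 5 ($71k), Granite→Route 7 ($135k), Nimbus→Route 2 ($124k), Ember→Route 1 ($68k) — total 93+71+135+124+68 = $491k.
Row-greedy (each carrier in turn takes its best remaining route) gives $404k, worse by 87.
Swapping Nimbus↔Granite (Nimbus→Route 7 $94k, Granite→Route 2 $44k) loses 121.
Checked against all permutations: $491k is optimal.
Ember's own top route is Route 2 ($73k), but forcing Ember→Route 2 and reassigning the rest optimally gives only $479k — worse by 12.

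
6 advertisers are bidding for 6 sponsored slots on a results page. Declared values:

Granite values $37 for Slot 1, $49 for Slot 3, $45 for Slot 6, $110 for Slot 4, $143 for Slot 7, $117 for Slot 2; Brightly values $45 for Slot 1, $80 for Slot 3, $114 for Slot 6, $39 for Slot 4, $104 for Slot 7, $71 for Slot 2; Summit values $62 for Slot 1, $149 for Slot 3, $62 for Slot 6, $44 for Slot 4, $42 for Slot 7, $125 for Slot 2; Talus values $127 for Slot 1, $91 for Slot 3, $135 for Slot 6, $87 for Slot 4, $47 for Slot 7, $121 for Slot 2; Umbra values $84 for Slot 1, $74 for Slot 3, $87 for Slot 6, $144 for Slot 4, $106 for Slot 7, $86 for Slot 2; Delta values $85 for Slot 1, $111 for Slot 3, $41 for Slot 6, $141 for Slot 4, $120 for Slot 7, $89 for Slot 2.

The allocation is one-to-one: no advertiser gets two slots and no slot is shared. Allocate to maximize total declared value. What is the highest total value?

Maximum total: $771

Optimal: Granite→Slot 2 ($117), Brightly→Slot 6 ($114), Summit→Slot 3 ($149), Talus→Slot 1 ($127), Umbra→Slot 4 ($144), Delta→Slot 7 ($120) — total 117+114+149+127+144+120 = $771.
Row-greedy (each advertiser in turn takes its best remaining slot) gives $766, worse by 5.
Swapping Delta↔Brightly (Delta→Slot 6 $41, Brightly→Slot 7 $104) loses 89.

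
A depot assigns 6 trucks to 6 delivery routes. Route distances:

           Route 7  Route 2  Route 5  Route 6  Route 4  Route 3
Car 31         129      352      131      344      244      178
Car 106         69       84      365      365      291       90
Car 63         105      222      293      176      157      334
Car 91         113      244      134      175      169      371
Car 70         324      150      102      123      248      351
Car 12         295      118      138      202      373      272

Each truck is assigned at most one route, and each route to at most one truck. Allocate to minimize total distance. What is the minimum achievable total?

Min total: 732 km

Optimal: Car 31→Route 5 (131 km), Car 106→Route 3 (90 km), Car 63→Route 4 (157 km), Car 91→Route 7 (113 km), Car 70→Route 6 (123 km), Car 12→Route 2 (118 km) — total 131+90+157+113+123+118 = 732 km.
Min-entry greedy (repeatedly take the single cheapest remaining cell) gives 799 km, worse by 67.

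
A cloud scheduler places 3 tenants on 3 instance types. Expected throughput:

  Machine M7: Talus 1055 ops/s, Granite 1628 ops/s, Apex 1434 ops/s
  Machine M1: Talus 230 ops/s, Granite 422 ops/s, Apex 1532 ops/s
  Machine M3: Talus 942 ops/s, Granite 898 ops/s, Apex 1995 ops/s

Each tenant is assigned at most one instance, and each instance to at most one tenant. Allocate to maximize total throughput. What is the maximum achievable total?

Max total: 4102 ops/s

Optimal: Talus→Machine M3 (942 ops/s), Granite→Machine M7 (1628 ops/s), Apex→Machine M1 (1532 ops/s) — total 942+1628+1532 = 4102 ops/s.
Max-entry greedy (repeatedly take the single best remaining cell) gives 3853 ops/s, worse by 249.
Next-best assignment: Talus→Machine M1, Granite→Machine M7, Apex→Machine M3 = 3853 ops/s.
No other one-to-one assignment exceeds 4102 ops/s.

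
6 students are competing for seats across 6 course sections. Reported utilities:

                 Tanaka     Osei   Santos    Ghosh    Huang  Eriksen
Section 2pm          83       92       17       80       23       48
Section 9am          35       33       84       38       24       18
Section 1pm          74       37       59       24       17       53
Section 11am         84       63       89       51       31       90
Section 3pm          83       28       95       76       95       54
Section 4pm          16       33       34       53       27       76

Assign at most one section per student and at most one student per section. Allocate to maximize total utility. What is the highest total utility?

This is a one-to-one assignment (maximum-weight bipartite matching).
Optimal: Tanaka→Section 1pm (74 points), Osei→Section 2pm (92 points), Santos→Section 9am (84 points), Ghosh→Section 4pm (53 points), Huang→Section 3pm (95 points), Eriksen→Section 11am (90 points) — total 74+92+84+53+95+90 = 488 points.
Row-greedy (each student in turn takes its best remaining section) gives 401 points, worse by 87.

Maximum total: 488 points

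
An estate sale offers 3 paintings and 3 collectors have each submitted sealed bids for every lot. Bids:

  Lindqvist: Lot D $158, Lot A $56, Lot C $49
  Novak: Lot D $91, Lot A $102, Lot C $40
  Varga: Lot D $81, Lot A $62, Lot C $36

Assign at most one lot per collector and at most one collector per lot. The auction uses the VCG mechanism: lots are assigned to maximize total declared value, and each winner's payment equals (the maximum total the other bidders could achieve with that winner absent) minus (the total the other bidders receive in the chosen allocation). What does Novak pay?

Efficient allocation: Lindqvist→Lot D ($158), Novak→Lot A ($102), Varga→Lot C ($36); total welfare W = $296.
Novak receives Lot A at value $102, so the others get W − 102 = $194.
Without Novak: best allocation of the remaining 2 bidders over all 3 lots is Lindqvist→Lot D ($158), Varga→Lot A ($62), total $220.
VCG payment = (others' best without Novak) − (others' welfare with Novak) = 220 − 194 = $26.

Novak pays $26.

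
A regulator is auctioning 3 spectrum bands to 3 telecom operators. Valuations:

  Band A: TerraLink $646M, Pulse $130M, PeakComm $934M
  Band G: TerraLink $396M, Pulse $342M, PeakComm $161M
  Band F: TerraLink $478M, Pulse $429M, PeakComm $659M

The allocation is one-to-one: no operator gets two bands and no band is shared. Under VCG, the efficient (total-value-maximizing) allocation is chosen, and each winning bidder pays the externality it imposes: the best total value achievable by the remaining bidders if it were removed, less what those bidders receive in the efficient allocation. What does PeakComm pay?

Efficient allocation: TerraLink→Band G ($396M), Pulse→Band F ($429M), PeakComm→Band A ($934M); total welfare W = $1759M.
PeakComm receives Band A at value $934M, so the others get W − 934 = $825M.
Without PeakComm: best allocation of the remaining 2 bidders over all 3 bands is TerraLink→Band A ($646M), Pulse→Band F ($429M), total $1075M.
VCG payment = (others' best without PeakComm) − (others' welfare with PeakComm) = 1075 − 825 = $250M.

PeakComm pays $250M.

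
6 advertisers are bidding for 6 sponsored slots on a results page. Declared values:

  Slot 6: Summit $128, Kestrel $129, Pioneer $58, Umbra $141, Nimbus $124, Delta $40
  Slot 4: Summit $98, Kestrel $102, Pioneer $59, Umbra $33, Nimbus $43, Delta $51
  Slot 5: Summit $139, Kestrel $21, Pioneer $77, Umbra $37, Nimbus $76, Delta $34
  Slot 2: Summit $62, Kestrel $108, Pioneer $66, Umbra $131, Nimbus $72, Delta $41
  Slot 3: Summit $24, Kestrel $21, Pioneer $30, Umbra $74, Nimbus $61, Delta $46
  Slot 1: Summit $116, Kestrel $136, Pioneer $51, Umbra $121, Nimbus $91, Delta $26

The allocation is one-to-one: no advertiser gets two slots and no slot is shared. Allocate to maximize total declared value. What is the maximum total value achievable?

Optimal: Summit→Slot 5 ($139), Kestrel→Slot 1 ($136), Pioneer→Slot 4 ($59), Umbra→Slot 2 ($131), Nimbus→Slot 6 ($124), Delta→Slot 3 ($46) — total 139+136+59+131+124+46 = $635.
Column-greedy (each slot in turn goes to its best remaining advertiser) gives $551, worse by 84.
Next-best assignment: Summit→Slot 4, Kestrel→Slot 1, Pioneer→Slot 5, Umbra→Slot 2, Nimbus→Slot 6, Delta→Slot 3 = $612.
Every other assignment is strictly worse.

Maximum total: $635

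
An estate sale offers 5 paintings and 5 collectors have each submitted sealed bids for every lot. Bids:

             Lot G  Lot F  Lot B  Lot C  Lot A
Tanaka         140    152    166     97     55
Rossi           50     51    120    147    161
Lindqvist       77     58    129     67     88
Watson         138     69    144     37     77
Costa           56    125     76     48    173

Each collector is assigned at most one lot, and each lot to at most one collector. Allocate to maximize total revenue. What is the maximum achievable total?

Optimal: Tanaka→Lot F ($152), Rossi→Lot C ($147), Lindqvist→Lot B ($129), Watson→Lot G ($138), Costa→Lot A ($173) — total 152+147+129+138+173 = $739.
Max-entry greedy (repeatedly take the single best remaining cell) gives $682, worse by 57.

Max total: $739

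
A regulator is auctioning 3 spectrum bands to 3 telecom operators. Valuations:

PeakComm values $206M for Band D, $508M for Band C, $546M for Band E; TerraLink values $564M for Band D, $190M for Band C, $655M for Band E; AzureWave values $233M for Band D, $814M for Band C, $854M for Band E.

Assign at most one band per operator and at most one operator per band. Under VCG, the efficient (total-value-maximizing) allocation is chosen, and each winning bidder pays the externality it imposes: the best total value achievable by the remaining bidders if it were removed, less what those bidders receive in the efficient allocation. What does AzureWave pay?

Efficient allocation: PeakComm→Band C ($508M), TerraLink→Band D ($564M), AzureWave→Band E ($854M); total welfare W = $1926M.
AzureWave receives Band E at value $854M, so the others get W − 854 = $1072M.
Without AzureWave: best allocation of the remaining 2 bidders over all 3 bands is PeakComm→Band C ($508M), TerraLink→Band E ($655M), total $1163M.
VCG payment = (others' best without AzureWave) − (others' welfare with AzureWave) = 1163 − 1072 = $91M.

AzureWave pays $91M.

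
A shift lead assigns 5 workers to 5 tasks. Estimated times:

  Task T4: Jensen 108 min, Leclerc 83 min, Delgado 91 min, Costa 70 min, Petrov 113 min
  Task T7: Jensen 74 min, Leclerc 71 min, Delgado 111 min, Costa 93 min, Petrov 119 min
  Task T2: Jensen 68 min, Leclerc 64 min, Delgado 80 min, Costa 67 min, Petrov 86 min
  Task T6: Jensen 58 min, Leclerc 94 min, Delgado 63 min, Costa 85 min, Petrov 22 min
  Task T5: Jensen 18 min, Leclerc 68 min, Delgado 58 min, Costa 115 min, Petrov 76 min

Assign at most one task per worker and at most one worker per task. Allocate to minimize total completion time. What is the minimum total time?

Minimum total: 261 min

Optimal: Jensen→Task T5 (18 min), Leclerc→Task T7 (71 min), Delgado→Task T2 (80 min), Costa→Task T4 (70 min), Petrov→Task T6 (22 min) — total 18+71+80+70+22 = 261 min.
Row-greedy (each worker in turn takes its cheapest remaining task) gives 334 min, worse by 73.
Swapping Leclerc↔Petrov (Leclerc→Task T6 94 min, Petrov→Task T7 119 min) adds 120.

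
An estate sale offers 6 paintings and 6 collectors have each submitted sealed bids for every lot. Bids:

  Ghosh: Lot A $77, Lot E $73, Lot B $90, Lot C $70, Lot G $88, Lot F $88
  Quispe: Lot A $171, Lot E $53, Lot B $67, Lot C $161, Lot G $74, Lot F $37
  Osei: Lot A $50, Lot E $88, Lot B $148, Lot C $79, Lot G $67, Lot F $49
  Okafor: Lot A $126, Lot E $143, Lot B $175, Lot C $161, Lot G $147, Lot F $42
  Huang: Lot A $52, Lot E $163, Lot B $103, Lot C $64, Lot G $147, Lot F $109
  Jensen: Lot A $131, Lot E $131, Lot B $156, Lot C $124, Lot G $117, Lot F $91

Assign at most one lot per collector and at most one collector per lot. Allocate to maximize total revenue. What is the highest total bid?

Maximum total: $848

Optimal: Ghosh→Lot F ($88), Quispe→Lot A ($171), Osei→Lot B ($148), Okafor→Lot C ($161), Huang→Lot E ($163), Jensen→Lot G ($117) — total 88+171+148+161+163+117 = $848.
Next-best assignment: Ghosh→Lot F, Quispe→Lot A, Osei→Lot B, Okafor→Lot C, Huang→Lot G, Jensen→Lot E = $846.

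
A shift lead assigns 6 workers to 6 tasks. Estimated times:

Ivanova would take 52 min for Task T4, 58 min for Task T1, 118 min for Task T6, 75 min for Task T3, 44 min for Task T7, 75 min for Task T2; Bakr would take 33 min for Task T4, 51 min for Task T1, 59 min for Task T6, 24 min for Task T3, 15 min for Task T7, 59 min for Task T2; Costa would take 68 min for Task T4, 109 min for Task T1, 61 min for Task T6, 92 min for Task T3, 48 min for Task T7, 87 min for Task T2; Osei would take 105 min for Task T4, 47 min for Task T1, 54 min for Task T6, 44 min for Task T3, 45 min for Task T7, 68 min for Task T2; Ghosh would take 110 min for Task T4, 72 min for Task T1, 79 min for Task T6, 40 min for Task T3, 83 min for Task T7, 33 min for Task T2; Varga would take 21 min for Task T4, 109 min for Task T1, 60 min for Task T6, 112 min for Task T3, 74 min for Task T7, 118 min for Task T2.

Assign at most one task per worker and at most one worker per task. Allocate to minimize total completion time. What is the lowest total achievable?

Optimal: Ivanova→Task T7 (44 min), Bakr→Task T3 (24 min), Costa→Task T6 (61 min), Osei→Task T1 (47 min), Ghosh→Task T2 (33 min), Varga→Task T4 (21 min) — total 44+24+61+47+33+21 = 230 min.
Min-entry greedy (repeatedly take the single cheapest remaining cell) gives 232 min, worse by 2.
Swapping Ivanova↔Varga (Ivanova→Task T4 52 min, Varga→Task T7 74 min) adds 61.

Min total: 230 min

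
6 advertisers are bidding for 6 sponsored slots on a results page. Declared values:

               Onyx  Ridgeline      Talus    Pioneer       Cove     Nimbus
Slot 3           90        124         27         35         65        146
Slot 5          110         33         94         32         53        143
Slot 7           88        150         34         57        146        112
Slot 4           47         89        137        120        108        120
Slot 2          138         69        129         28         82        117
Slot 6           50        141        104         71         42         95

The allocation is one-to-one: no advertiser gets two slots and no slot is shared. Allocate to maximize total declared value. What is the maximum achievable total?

Maximum total: $792

Optimal: Onyx→Slot 5 ($110), Ridgeline→Slot 6 ($141), Talus→Slot 2 ($129), Pioneer→Slot 4 ($120), Cove→Slot 7 ($146), Nimbus→Slot 3 ($146) — total 110+141+129+120+146+146 = $792.
Column-greedy (each slot in turn goes to its best remaining advertiser) gives $696, worse by 96.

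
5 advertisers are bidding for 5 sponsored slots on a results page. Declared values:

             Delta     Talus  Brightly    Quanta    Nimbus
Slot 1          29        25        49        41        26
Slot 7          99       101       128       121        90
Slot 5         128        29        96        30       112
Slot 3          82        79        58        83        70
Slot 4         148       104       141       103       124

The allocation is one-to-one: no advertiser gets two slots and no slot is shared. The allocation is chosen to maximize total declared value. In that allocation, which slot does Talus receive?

Talus receives Slot 3.

This is a one-to-one assignment (maximum-weight bipartite matching).
Optimal: Delta→Slot 4 ($148), Talus→Slot 3 ($79), Brightly→Slot 1 ($49), Quanta→Slot 7 ($121), Nimbus→Slot 5 ($112) — total 148+79+49+121+112 = $509.
Row-greedy (each advertiser in turn takes its best remaining slot) gives $454, worse by 55.
Swapping Quanta↔Brightly (Quanta→Slot 1 $41, Brightly→Slot 7 $128) loses 1.
Checked against all permutations: $509 is optimal.
Talus's own top slot is Slot 4 ($104), but forcing Talus→Slot 4 and reassigning the rest optimally gives only $472 — worse by 37.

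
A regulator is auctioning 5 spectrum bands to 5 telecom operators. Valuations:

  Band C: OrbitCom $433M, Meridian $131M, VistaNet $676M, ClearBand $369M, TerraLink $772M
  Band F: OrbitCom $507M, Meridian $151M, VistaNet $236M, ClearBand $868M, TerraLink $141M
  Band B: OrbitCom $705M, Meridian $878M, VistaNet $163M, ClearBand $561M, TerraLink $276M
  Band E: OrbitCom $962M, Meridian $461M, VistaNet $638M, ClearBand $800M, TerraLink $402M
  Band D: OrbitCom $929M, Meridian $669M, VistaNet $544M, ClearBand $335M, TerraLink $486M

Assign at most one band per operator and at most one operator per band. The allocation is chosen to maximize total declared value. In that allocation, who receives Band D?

This is the linear assignment problem.
Optimal: OrbitCom→Band D ($929M), Meridian→Band B ($878M), VistaNet→Band E ($638M), ClearBand→Band F ($868M), TerraLink→Band C ($772M) — total 929+878+638+868+772 = $4085M.
Max-entry greedy (repeatedly take the single best remaining cell) gives $4024M, worse by 61.
OrbitCom's own top band is Band E ($962M), but forcing OrbitCom→Band E and reassigning the rest optimally gives only $4024M — worse by 61.

OrbitCom receives Band D.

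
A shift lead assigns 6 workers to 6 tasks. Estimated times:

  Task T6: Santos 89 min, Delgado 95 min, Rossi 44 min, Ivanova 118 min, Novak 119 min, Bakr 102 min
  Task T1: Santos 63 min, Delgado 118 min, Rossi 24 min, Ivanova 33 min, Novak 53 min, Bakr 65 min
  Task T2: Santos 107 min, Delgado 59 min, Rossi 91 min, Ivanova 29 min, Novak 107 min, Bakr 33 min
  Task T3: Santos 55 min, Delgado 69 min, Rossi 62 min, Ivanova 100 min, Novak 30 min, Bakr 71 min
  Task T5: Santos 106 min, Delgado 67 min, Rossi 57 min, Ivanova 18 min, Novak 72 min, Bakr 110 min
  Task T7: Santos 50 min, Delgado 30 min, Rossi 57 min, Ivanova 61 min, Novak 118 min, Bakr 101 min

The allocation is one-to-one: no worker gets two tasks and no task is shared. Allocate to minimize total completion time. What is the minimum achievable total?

This is the linear assignment problem.
Optimal: Santos→Task T1 (63 min), Delgado→Task T7 (30 min), Rossi→Task T6 (44 min), Ivanova→Task T5 (18 min), Novak→Task T3 (30 min), Bakr→Task T2 (33 min) — total 63+30+44+18+30+33 = 218 min.
Min-entry greedy (repeatedly take the single cheapest remaining cell) gives 224 min, worse by 6.
Next-best assignment: Santos→Task T6, Delgado→Task T7, Rossi→Task T1, Ivanova→Task T5, Novak→Task T3, Bakr→Task T2 = 224 min.

Min total: 218 min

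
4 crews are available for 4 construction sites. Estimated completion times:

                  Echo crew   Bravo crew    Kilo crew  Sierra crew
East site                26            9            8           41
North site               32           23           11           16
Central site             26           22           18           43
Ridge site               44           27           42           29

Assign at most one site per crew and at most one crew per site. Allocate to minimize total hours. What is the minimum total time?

Minimum total: 75 hours

This is a one-to-one assignment (minimum-cost bipartite matching).
Optimal: Echo crew→Central site (26 hours), Bravo crew→East site (9 hours), Kilo crew→North site (11 hours), Sierra crew→Ridge site (29 hours) — total 26+9+11+29 = 75 hours.
Min-entry greedy (repeatedly take the single cheapest remaining cell) gives 90 hours, worse by 15.
Next-best assignment: Echo crew→Central site, Bravo crew→Ridge site, Kilo crew→East site, Sierra crew→North site = 77 hours.
Every other assignment is strictly worse.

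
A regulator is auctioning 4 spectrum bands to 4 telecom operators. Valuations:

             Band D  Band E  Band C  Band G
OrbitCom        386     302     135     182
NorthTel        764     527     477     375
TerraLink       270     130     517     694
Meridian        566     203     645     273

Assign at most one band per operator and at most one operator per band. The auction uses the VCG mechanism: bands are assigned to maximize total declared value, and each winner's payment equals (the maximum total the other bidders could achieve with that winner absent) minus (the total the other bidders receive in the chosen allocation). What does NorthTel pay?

NorthTel pays $84M.

Efficient allocation: OrbitCom→Band E ($302M), NorthTel→Band D ($764M), TerraLink→Band G ($694M), Meridian→Band C ($645M); total welfare W = $2405M.
NorthTel receives Band D at value $764M, so the others get W − 764 = $1641M.
Without NorthTel: best allocation of the remaining 3 bidders over all 4 bands is OrbitCom→Band D ($386M), TerraLink→Band G ($694M), Meridian→Band C ($645M), total $1725M.
VCG payment = (others' best without NorthTel) − (others' welfare with NorthTel) = 1725 − 1641 = $84M.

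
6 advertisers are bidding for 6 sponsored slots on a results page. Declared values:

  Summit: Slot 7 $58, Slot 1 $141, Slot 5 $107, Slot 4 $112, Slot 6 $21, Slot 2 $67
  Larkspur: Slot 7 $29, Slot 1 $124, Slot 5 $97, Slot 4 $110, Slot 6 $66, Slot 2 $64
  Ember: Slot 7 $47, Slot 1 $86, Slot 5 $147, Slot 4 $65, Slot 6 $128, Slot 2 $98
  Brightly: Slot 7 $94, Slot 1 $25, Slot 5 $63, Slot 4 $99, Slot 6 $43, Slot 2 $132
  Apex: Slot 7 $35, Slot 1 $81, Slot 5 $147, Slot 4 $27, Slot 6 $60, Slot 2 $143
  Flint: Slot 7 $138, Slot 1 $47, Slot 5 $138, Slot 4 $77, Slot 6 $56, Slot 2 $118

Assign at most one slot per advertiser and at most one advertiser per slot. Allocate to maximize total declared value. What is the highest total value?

This is a one-to-one assignment (maximum-weight bipartite matching).
Optimal: Summit→Slot 1 ($141), Larkspur→Slot 4 ($110), Ember→Slot 6 ($128), Brightly→Slot 2 ($132), Apex→Slot 5 ($147), Flint→Slot 7 ($138) — total 141+110+128+132+147+138 = $796.
Column-greedy (each slot in turn goes to its best remaining advertiser) gives $728, worse by 68.

Max total: $796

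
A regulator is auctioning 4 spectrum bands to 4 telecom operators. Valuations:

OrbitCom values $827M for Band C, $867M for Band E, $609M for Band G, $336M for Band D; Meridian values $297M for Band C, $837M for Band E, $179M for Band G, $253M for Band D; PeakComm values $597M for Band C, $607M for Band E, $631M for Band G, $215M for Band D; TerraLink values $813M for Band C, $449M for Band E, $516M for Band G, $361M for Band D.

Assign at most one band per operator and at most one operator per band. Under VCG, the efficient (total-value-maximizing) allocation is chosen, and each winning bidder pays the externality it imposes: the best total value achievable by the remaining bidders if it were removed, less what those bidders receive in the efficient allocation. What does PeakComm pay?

Efficient allocation: OrbitCom→Band C ($827M), Meridian→Band E ($837M), PeakComm→Band G ($631M), TerraLink→Band D ($361M); total welfare W = $2656M.
PeakComm receives Band G at value $631M, so the others get W − 631 = $2025M.
Without PeakComm: best allocation of the remaining 3 bidders over all 4 bands is OrbitCom→Band G ($609M), Meridian→Band E ($837M), TerraLink→Band C ($813M), total $2259M.
VCG payment = (others' best without PeakComm) − (others' welfare with PeakComm) = 2259 − 2025 = $234M.

PeakComm pays $234M.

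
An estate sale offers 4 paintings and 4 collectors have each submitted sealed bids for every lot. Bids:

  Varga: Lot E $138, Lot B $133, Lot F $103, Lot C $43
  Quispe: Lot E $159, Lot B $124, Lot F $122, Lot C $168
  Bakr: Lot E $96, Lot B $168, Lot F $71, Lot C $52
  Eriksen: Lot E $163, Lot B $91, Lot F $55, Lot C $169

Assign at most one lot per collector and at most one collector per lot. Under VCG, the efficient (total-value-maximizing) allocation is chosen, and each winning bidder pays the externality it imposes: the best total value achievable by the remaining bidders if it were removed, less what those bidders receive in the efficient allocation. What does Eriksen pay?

Eriksen pays $35.

Efficient allocation: Varga→Lot F ($103), Quispe→Lot C ($168), Bakr→Lot B ($168), Eriksen→Lot E ($163); total welfare W = $602.
Eriksen receives Lot E at value $163, so the others get W − 163 = $439.
Without Eriksen: best allocation of the remaining 3 bidders over all 4 lots is Varga→Lot E ($138), Quispe→Lot C ($168), Bakr→Lot B ($168), total $474.
VCG payment = (others' best without Eriksen) − (others' welfare with Eriksen) = 474 − 439 = $35.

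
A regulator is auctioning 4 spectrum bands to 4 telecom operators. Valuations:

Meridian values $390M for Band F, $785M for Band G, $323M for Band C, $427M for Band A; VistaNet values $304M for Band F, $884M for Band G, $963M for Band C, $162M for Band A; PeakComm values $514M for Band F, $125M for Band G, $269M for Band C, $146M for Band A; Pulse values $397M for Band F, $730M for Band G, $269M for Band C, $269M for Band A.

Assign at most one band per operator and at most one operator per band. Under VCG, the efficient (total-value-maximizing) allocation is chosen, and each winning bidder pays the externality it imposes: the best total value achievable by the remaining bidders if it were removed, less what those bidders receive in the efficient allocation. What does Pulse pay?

Pulse pays $358M.

Efficient allocation: Meridian→Band A ($427M), VistaNet→Band C ($963M), PeakComm→Band F ($514M), Pulse→Band G ($730M); total welfare W = $2634M.
Pulse receives Band G at value $730M, so the others get W − 730 = $1904M.
Without Pulse: best allocation of the remaining 3 bidders over all 4 bands is Meridian→Band G ($785M), VistaNet→Band C ($963M), PeakComm→Band F ($514M), total $2262M.
VCG payment = (others' best without Pulse) − (others' welfare with Pulse) = 2262 − 1904 = $358M.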